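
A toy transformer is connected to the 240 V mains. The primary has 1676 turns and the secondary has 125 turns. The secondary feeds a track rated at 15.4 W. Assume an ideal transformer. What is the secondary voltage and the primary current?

V_s = V_p × N_s/N_p = 240 × 125/1676 = 17.900 V.
I_s = P/V_s = 15.4/17.900 = 0.86035 A.
I_p = I_s × N_s/N_p = 0.86035 × 125/1676 = 0.0642 A.

V_s ≈ 17.9 V, I_p ≈ 0.0642 A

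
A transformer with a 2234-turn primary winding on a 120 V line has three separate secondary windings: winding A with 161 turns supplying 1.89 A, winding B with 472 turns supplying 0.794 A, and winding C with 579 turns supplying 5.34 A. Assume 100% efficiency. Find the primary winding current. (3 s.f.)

V_A = 120 × 161/2234 = 8.6482 V; V_B = 120 × 472/2234 = 25.354 V; V_C = 120 × 579/2234 = 31.101 V.
P_out = V_A I_A + V_B I_B + V_C I_C = 8.6482×1.89 + 25.354×0.794 + 31.101×5.34 = 16.345 + 20.131 + 166.08 = 202.56 W.
Ideal ⇒ P_in = P_out, so I_p = P_out/V_p = 202.56/120 = 1.69 A.

I_p ≈ 1.69 A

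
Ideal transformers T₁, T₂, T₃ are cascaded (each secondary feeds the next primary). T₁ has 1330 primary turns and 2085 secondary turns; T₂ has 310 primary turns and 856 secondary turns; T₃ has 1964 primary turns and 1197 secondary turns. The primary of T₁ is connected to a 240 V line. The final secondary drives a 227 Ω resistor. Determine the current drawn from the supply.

After T₁: V = 240.00 × 2085/1330 = 376.24 V.
After T₂: V = 376.24 × 856/310 = 1038.9 V.
After T₃: V = 1038.9 × 1197/1964 = 633.18 V.
I_load = 633.18/227 = 2.7894 A, so P_out = 633.18 × 2.7894 = 1766.2 W.
All ideal ⇒ P_in = P_out, so I_supply = 1766.2/240 = 7.36 A.

I_supply ≈ 7.36 A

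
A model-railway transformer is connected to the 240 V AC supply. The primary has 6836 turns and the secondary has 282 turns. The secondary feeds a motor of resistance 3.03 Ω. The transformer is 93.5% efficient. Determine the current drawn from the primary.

V_s = 240 × 282/6836 = 9.9005 V.
I_s = V_s/R = 9.9005/3.03 = 3.2675 A.
P_out = V_s I_s = 9.9005 × 3.2675 = 32.350 W.
P_in = P_out/η = 32.350/0.935 = 34.599 W.
I_p = P_in/V_p = 34.599/240 = 0.144 A.

I_p ≈ 0.144 A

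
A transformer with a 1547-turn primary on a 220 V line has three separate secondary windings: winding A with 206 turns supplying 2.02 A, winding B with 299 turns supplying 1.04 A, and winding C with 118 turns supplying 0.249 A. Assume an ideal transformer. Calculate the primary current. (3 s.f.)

I_p ≈ 0.489 A

V_A = 220 × 206/1547 = 29.295 V; V_B = 220 × 299/1547 = 42.521 V; V_C = 220 × 118/1547 = 16.781 V.
P_out = V_A I_A + V_B I_B + V_C I_C = 29.295×2.02 + 42.521×1.04 + 16.781×0.249 = 59.177 + 44.222 + 4.1784 = 107.58 W.
Ideal ⇒ P_in = P_out, so I_p = P_out/V_p = 107.58/220 = 0.489 A.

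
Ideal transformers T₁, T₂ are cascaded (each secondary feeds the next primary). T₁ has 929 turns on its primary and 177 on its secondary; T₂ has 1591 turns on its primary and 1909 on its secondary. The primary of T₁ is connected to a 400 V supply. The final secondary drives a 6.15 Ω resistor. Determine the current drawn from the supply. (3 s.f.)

Secondary of T₁: V = 400.00 × 177/929 = 76.211 V.
Secondary of T₂: V = 76.211 × 1909/1591 = 91.444 V.
I_load = 91.444/6.15 = 14.869 A, so P_out = 91.444 × 14.869 = 1359.7 W.
All ideal ⇒ P_in = P_out, so I_supply = 1359.7/400 = 3.40 A.

I_supply ≈ 3.40 A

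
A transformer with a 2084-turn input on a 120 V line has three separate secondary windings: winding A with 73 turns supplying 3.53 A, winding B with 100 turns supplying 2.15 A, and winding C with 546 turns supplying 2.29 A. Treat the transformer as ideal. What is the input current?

I_in ≈ 0.827 A

V_A = 120 × 73/2084 = 4.2035 V; V_B = 120 × 100/2084 = 5.7582 V; V_C = 120 × 546/2084 = 31.440 V.
P_out = V_A I_A + V_B I_B + V_C I_C = 4.2035×3.53 + 5.7582×2.15 + 31.440×2.29 = 14.838 + 12.380 + 71.997 = 99.215 W.
Ideal ⇒ P_in = P_out, so I_in = P_out/V_in = 99.215/120 = 0.827 A.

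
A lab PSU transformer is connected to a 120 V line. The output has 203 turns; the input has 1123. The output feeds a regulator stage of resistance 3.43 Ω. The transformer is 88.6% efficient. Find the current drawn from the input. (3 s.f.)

V_out = 120 × 203/1123 = 21.692 V.
I_out = V_out/R = 21.692/3.43 = 6.3242 A.
P_out = V_out I_out = 21.692 × 6.3242 = 137.18 W.
P_in = P_out/η = 137.18/0.886 = 154.83 W.
I_in = P_in/V_in = 154.83/120 = 1.29 A.

I_in ≈ 1.29 A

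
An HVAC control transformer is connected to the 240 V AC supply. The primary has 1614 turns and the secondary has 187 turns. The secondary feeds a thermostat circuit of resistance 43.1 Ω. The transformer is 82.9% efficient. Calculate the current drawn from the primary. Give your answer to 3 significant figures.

V_s = 240 × 187/1614 = 27.807 V.
I_s = V_s/R = 27.807/43.1 = 0.64517 A.
P_out = V_s I_s = 27.807 × 0.64517 = 17.940 W.
P_in = P_out/η = 17.940/0.829 = 21.640 W.
I_p = P_in/V_p = 21.640/240 = 0.0902 A.

I_p ≈ 0.0902 A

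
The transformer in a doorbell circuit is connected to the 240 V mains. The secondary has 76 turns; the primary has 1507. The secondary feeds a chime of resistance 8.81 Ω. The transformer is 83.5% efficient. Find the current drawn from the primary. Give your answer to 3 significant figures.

V_s = 240 × 76/1507 = 12.104 V.
I_s = V_s/R = 12.104/8.81 = 1.3738 A.
P_out = V_s I_s = 12.104 × 1.3738 = 16.628 W.
P_in = P_out/η = 16.628/0.835 = 19.914 W.
I_p = P_in/V_p = 19.914/240 = 0.0830 A.

I_p ≈ 0.0830 A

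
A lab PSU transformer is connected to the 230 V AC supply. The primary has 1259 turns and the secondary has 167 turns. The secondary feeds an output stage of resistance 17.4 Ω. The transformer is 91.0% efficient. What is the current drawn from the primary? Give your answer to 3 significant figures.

I_p ≈ 0.256 A

V_s = 230 × 167/1259 = 30.508 V.
I_s = V_s/R = 30.508/17.4 = 1.7534 A.
P_out = V_s I_s = 30.508 × 1.7534 = 53.492 W.
P_in = P_out/η = 53.492/0.910 = 58.782 W.
I_p = P_in/V_p = 58.782/230 = 0.256 A.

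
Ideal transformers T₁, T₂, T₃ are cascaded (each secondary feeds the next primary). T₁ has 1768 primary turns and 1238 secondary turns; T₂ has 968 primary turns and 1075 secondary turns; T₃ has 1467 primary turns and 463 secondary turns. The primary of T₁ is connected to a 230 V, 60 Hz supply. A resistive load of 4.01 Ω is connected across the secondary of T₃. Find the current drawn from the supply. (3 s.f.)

I_supply ≈ 3.45 A

After T₁: V = 230.00 × 1238/1768 = 161.05 V.
After T₂: V = 161.05 × 1075/968 = 178.85 V.
After T₃: V = 178.85 × 463/1467 = 56.448 V.
I_load = 56.448/4.01 = 14.077 A, so P_out = 56.448 × 14.077 = 794.61 W.
All ideal ⇒ P_in = P_out, so I_supply = 794.61/230 = 3.45 A.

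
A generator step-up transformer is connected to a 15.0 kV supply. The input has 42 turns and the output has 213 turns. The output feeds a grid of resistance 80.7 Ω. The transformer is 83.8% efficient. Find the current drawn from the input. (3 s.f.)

V_out = 15000 × 213/42 = 76071 V.
I_out = V_out/R = 76071/80.7 = 942.64 A.
P_out = V_out I_out = 76071 × 942.64 = 7.1708×10^7 W.
P_in = P_out/η = 7.1708×10^7/0.838 = 8.5571×10^7 W.
I_in = P_in/V_in = 8.5571×10^7/15000 = 5700 A.

I_in ≈ 5700 A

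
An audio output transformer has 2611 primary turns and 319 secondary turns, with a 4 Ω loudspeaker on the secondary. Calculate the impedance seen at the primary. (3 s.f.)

Z_p = (N_p/N_s)² × Z_s = (2611/319)² × 4 = 268 Ω.

Z_p ≈ 268 Ω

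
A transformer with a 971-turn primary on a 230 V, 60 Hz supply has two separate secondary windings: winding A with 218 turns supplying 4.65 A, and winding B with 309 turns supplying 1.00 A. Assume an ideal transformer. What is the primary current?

V_A = 230 × 218/971 = 51.637 V; V_B = 230 × 309/971 = 73.193 V.
P_out = V_A I_A + V_B I_B = 51.637×4.65 + 73.193×1.00 = 240.11 + 73.193 = 313.31 W.
Ideal ⇒ P_in = P_out, so I_p = P_out/V_p = 313.31/230 = 1.36 A.

I_p ≈ 1.36 A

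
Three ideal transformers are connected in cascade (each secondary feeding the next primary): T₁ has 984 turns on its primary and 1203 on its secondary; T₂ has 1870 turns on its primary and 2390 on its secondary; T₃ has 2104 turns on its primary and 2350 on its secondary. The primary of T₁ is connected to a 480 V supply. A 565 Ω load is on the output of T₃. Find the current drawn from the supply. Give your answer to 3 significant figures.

I_supply ≈ 2.59 A

After T₁: V = 480.00 × 1203/984 = 586.83 V.
After T₂: V = 586.83 × 2390/1870 = 750.01 V.
After T₃: V = 750.01 × 2350/2104 = 837.70 V.
I_load = 837.70/565 = 1.4827 A, so P_out = 837.70 × 1.4827 = 1242.0 W.
All ideal ⇒ P_in = P_out, so I_supply = 1242.0/480 = 2.59 A.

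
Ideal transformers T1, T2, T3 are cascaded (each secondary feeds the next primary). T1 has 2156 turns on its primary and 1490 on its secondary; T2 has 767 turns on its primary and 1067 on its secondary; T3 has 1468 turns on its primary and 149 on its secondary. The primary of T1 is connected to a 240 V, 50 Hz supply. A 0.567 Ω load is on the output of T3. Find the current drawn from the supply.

I_supply ≈ 4.03 A

After T1: V = 240.00 × 1490/2156 = 165.86 V.
After T2: V = 165.86 × 1067/767 = 230.74 V.
After T3: V = 230.74 × 149/1468 = 23.420 V.
I_load = 23.420/0.567 = 41.304 A, so P_out = 23.420 × 41.304 = 967.33 W.
All ideal ⇒ P_in = P_out, so I_supply = 967.33/240 = 4.03 A.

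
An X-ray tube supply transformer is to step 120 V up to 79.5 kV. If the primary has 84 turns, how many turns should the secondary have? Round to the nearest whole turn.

N_s/N_p = V_s/V_p, so N_s = 84 × 79500/120 = 55650.0 ≈ 55650 turns.

N_s = 55650 turns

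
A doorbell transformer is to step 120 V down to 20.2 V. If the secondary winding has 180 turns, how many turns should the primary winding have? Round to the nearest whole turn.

N_p = 1069 turns

N_p/N_s = V_p/V_s, so N_p = 180 × 120/20.2 = 1069.3 ≈ 1069 turns.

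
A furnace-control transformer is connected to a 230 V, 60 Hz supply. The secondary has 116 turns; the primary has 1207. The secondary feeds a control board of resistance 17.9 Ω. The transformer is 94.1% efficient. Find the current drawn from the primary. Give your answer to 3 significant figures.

I_p ≈ 0.126 A

V_s = 230 × 116/1207 = 22.104 V.
I_s = V_s/R = 22.104/17.9 = 1.2349 A.
P_out = V_s I_s = 22.104 × 1.2349 = 27.296 W.
P_in = P_out/η = 27.296/0.941 = 29.008 W.
I_p = P_in/V_p = 29.008/230 = 0.126 A.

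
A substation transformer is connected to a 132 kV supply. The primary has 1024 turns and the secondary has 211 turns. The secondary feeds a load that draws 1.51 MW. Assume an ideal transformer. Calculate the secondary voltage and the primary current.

V_s ≈ 27200 V, I_p ≈ 11.4 A

V_s = V_p × N_s/N_p = 132000 × 211/1024 = 27199 V.
I_s = P/V_s = 1.51×10^6/27199 = 55.516 A.
I_p = I_s × N_s/N_p = 55.516 × 211/1024 = 11.4 A.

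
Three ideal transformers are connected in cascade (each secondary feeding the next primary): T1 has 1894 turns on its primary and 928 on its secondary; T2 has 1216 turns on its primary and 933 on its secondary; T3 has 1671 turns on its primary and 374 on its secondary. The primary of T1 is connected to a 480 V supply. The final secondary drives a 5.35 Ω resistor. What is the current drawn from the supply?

After T1: V = 480.00 × 928/1894 = 235.18 V.
After T2: V = 235.18 × 933/1216 = 180.45 V.
After T3: V = 180.45 × 374/1671 = 40.388 V.
I_load = 40.388/5.35 = 7.5492 A, so P_out = 40.388 × 7.5492 = 304.90 W.
All ideal ⇒ P_in = P_out, so I_supply = 304.90/480 = 0.635 A.

I_supply ≈ 0.635 A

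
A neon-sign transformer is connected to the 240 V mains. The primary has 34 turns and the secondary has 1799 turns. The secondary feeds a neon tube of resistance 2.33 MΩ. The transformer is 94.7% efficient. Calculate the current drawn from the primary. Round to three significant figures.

I_p ≈ 0.305 A

V_s = 240 × 1799/34 = 12699 V.
I_s = V_s/R = 12699/(2.33×10^6) = 0.0054501 A.
P_out = V_s I_s = 12699 × 0.0054501 = 69.210 W.
P_in = P_out/η = 69.210/0.947 = 73.084 W.
I_p = P_in/V_p = 73.084/240 = 0.305 A.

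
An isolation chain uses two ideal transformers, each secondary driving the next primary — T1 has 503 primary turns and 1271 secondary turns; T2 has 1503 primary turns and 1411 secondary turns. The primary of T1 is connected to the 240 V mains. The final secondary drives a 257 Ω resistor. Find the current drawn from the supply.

I_supply ≈ 5.25 A

Secondary of T1: V = 240.00 × 1271/503 = 606.44 V.
Secondary of T2: V = 606.44 × 1411/1503 = 569.32 V.
I_load = 569.32/257 = 2.2153 A, so P_out = 569.32 × 2.2153 = 1261.2 W.
All ideal ⇒ P_in = P_out, so I_supply = 1261.2/240 = 5.25 A.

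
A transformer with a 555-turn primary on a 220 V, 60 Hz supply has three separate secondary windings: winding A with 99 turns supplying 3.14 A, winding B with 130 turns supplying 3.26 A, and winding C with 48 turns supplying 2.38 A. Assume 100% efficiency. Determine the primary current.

I_p ≈ 1.53 A

V_A = 220 × 99/555 = 39.243 V; V_B = 220 × 130/555 = 51.532 V; V_C = 220 × 48/555 = 19.027 V.
P_out = V_A I_A + V_B I_B + V_C I_C = 39.243×3.14 + 51.532×3.26 + 19.027×2.38 = 123.22 + 167.99 + 45.284 = 336.50 W.
Ideal ⇒ P_in = P_out, so I_p = P_out/V_p = 336.50/220 = 1.53 A.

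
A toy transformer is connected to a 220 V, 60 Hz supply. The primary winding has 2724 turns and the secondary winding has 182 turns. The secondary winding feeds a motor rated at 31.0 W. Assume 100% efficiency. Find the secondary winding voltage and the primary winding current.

V_s = V_p × N_s/N_p = 220 × 182/2724 = 14.699 V.
I_s = P/V_s = 31.0/14.699 = 2.1090 A.
I_p = I_s × N_s/N_p = 2.1090 × 182/2724 = 0.141 A.

V_s ≈ 14.7 V, I_p ≈ 0.141 A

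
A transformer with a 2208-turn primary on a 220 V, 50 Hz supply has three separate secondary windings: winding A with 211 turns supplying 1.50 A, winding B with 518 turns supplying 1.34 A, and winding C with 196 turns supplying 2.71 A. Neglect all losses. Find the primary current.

V_A = 220 × 211/2208 = 21.024 V; V_B = 220 × 518/2208 = 51.612 V; V_C = 220 × 196/2208 = 19.529 V.
P_out = V_A I_A + V_B I_B + V_C I_C = 21.024×1.50 + 51.612×1.34 + 19.529×2.71 = 31.535 + 69.161 + 52.924 = 153.62 W.
Ideal ⇒ P_in = P_out, so I_p = P_out/V_p = 153.62/220 = 0.698 A.

I_p ≈ 0.698 A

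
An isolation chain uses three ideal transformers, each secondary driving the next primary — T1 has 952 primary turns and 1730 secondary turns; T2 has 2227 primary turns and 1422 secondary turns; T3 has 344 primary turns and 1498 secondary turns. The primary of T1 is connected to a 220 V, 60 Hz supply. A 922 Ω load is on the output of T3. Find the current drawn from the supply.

Secondary of T1: V = 220.00 × 1730/952 = 399.79 V.
Secondary of T2: V = 399.79 × 1422/2227 = 255.28 V.
Secondary of T3: V = 255.28 × 1498/344 = 1111.6 V.
I_load = 1111.6/922 = 1.2057 A, so P_out = 1111.6 × 1.2057 = 1340.3 W.
All ideal ⇒ P_in = P_out, so I_supply = 1340.3/220 = 6.09 A.

I_supply ≈ 6.09 A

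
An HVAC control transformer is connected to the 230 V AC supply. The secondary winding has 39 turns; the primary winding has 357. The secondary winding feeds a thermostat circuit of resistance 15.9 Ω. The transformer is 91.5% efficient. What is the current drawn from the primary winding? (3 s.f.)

V_s = 230 × 39/357 = 25.126 V.
I_s = V_s/R = 25.126/15.9 = 1.5803 A.
P_out = V_s I_s = 25.126 × 1.5803 = 39.706 W.
P_in = P_out/η = 39.706/0.915 = 43.394 W.
I_p = P_in/V_p = 43.394/230 = 0.189 A.

I_p ≈ 0.189 A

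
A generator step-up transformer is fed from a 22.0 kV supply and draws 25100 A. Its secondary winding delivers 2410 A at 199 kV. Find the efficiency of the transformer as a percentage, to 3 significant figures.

P_in = 22000 × 25100 = 5.52200×10^8 W.
P_out = 199000 × 2410 = 4.79590×10^8 W.
η = P_out/P_in = 4.79590×10^8/(5.52200×10^8) = 0.869.

η ≈ 86.9%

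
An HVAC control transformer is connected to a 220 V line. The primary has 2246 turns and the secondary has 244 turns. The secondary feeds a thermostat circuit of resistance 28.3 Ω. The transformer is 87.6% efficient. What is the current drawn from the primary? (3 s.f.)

V_s = 220 × 244/2246 = 23.900 V.
I_s = V_s/R = 23.900/28.3 = 0.84453 A.
P_out = V_s I_s = 23.900 × 0.84453 = 20.185 W.
P_in = P_out/η = 20.185/0.876 = 23.042 W.
I_p = P_in/V_p = 23.042/220 = 0.105 A.

I_p ≈ 0.105 A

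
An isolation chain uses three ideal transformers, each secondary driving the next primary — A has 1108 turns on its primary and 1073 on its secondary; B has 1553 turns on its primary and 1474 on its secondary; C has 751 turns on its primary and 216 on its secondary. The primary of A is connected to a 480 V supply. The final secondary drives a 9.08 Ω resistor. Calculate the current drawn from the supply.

I_supply ≈ 3.69 A

After A: V = 480.00 × 1073/1108 = 464.84 V.
After B: V = 464.84 × 1474/1553 = 441.19 V.
After C: V = 441.19 × 216/751 = 126.89 V.
I_load = 126.89/9.08 = 13.975 A, so P_out = 126.89 × 13.975 = 1773.4 W.
All ideal ⇒ P_in = P_out, so I_supply = 1773.4/480 = 3.69 A.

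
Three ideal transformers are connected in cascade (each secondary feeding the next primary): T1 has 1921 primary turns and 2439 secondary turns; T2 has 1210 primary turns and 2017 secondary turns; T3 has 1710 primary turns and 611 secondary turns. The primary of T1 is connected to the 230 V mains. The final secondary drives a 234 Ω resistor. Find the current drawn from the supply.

After T1: V = 230.00 × 2439/1921 = 292.02 V.
After T2: V = 292.02 × 2017/1210 = 486.78 V.
After T3: V = 486.78 × 611/1710 = 173.93 V.
I_load = 173.93/234 = 0.74330 A, so P_out = 173.93 × 0.74330 = 129.28 W.
All ideal ⇒ P_in = P_out, so I_supply = 129.28/230 = 0.562 A.

I_supply ≈ 0.562 A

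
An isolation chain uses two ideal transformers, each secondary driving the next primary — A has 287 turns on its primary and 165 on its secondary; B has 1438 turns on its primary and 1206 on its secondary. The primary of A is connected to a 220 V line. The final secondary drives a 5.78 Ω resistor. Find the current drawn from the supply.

I_supply ≈ 8.85 A

After A: V = 220.00 × 165/287 = 126.48 V.
After B: V = 126.48 × 1206/1438 = 106.08 V.
I_load = 106.08/5.78 = 18.352 A, so P_out = 106.08 × 18.352 = 1946.7 W.
All ideal ⇒ P_in = P_out, so I_supply = 1946.7/220 = 8.85 A.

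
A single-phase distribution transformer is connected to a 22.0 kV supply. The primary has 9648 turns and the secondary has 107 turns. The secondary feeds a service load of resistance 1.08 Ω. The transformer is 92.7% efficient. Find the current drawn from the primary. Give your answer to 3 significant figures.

V_s = 22000 × 107/9648 = 243.99 V.
I_s = V_s/R = 243.99/1.08 = 225.92 A.
P_out = V_s I_s = 243.99 × 225.92 = 55121 W.
P_in = P_out/η = 55121/0.927 = 59461 W.
I_p = P_in/V_p = 59461/22000 = 2.70 A.

I_p ≈ 2.70 A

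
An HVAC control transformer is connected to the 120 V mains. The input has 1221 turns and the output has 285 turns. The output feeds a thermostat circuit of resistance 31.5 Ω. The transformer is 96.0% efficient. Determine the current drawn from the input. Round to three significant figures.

I_in ≈ 0.216 A

V_out = 120 × 285/1221 = 28.010 V.
I_out = V_out/R = 28.010/31.5 = 0.88920 A.
P_out = V_out I_out = 28.010 × 0.88920 = 24.906 W.
P_in = P_out/η = 24.906/0.960 = 25.944 W.
I_in = P_in/V_in = 25.944/120 = 0.216 A.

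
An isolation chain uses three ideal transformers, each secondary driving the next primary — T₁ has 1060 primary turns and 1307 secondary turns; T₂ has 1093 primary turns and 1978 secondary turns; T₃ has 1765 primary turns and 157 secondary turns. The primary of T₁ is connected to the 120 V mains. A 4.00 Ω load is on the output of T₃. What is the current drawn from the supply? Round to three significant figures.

Secondary of T₁: V = 120.00 × 1307/1060 = 147.96 V.
Secondary of T₂: V = 147.96 × 1978/1093 = 267.77 V.
Secondary of T₃: V = 267.77 × 157/1765 = 23.818 V.
I_load = 23.818/4.00 = 5.9546 A, so P_out = 23.818 × 5.9546 = 141.83 W.
All ideal ⇒ P_in = P_out, so I_supply = 141.83/120 = 1.18 A.

I_supply ≈ 1.18 A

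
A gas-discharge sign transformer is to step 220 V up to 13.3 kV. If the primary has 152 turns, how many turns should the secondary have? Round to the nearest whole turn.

N_s/N_p = V_s/V_p, so N_s = 152 × 13300/220 = 9189.1 ≈ 9189 turns.

N_s = 9189 turns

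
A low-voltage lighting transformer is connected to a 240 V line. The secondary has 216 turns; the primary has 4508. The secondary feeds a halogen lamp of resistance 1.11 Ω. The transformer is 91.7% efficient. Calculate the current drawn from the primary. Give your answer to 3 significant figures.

V_s = 240 × 216/4508 = 11.500 V.
I_s = V_s/R = 11.500/1.11 = 10.360 A.
P_out = V_s I_s = 11.500 × 10.360 = 119.13 W.
P_in = P_out/η = 119.13/0.917 = 129.92 W.
I_p = P_in/V_p = 129.92/240 = 0.541 A.

I_p ≈ 0.541 A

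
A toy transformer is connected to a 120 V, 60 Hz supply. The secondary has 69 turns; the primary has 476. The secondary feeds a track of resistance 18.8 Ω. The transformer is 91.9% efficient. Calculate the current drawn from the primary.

V_s = 120 × 69/476 = 17.395 V.
I_s = V_s/R = 17.395/18.8 = 0.92526 A.
P_out = V_s I_s = 17.395 × 0.92526 = 16.095 W.
P_in = P_out/η = 16.095/0.919 = 17.514 W.
I_p = P_in/V_p = 17.514/120 = 0.146 A.

I_p ≈ 0.146 A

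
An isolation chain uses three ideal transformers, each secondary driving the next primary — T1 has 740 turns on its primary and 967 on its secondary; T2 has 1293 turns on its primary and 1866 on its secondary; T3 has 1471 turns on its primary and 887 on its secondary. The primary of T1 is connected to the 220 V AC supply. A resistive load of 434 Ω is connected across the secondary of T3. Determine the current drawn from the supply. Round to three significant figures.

I_supply ≈ 0.655 A

Secondary of T1: V = 220.00 × 967/740 = 287.49 V.
Secondary of T2: V = 287.49 × 1866/1293 = 414.89 V.
Secondary of T3: V = 414.89 × 887/1471 = 250.17 V.
I_load = 250.17/434 = 0.57644 A, so P_out = 250.17 × 0.57644 = 144.21 W.
All ideal ⇒ P_in = P_out, so I_supply = 144.21/220 = 0.655 A.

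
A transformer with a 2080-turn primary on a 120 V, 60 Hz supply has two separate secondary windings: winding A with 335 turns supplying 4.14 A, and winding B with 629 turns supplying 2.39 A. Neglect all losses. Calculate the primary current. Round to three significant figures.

I_p ≈ 1.39 A

V_A = 120 × 335/2080 = 19.327 V; V_B = 120 × 629/2080 = 36.288 V.
P_out = V_A I_A + V_B I_B = 19.327×4.14 + 36.288×2.39 = 80.013 + 86.729 = 166.74 W.
Ideal ⇒ P_in = P_out, so I_p = P_out/V_p = 166.74/120 = 1.39 A.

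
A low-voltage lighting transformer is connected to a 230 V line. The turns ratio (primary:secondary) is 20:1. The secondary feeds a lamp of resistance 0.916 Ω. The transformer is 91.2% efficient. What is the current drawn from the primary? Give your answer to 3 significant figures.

I_p ≈ 0.688 A

V_s = 230 × 1/20 = 11.500 V.
I_s = V_s/R = 11.500/0.916 = 12.555 A.
P_out = V_s I_s = 11.500 × 12.555 = 144.38 W.
P_in = P_out/η = 144.38/0.912 = 158.31 W.
I_p = P_in/V_p = 158.31/230 = 0.688 A.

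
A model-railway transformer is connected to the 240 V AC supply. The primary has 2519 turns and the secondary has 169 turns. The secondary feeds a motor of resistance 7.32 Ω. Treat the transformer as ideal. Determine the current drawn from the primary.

I_p ≈ 0.148 A

V_s = V_p × N_s/N_p = 240 × 169/2519 = 16.102 V.
I_s = V_s/R = 16.102/7.32 = 2.1997 A.
For an ideal transformer I_p N_p = I_s N_s, so I_p = 2.1997 × 169/2519 = 0.148 A.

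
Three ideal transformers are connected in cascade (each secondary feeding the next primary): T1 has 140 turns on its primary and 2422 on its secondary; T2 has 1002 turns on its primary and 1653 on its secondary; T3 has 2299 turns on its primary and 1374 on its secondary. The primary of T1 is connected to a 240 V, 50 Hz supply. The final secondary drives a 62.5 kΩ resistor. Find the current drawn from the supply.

I_supply ≈ 1.12 A

Secondary of T1: V = 240.00 × 2422/140 = 4152.0 V.
Secondary of T2: V = 4152.0 × 1653/1002 = 6849.6 V.
Secondary of T3: V = 6849.6 × 1374/2299 = 4093.6 V.
I_load = 4093.6/62500 = 0.065498 A, so P_out = 4093.6 × 0.065498 = 268.13 W.
All ideal ⇒ P_in = P_out, so I_supply = 268.13/240 = 1.12 A.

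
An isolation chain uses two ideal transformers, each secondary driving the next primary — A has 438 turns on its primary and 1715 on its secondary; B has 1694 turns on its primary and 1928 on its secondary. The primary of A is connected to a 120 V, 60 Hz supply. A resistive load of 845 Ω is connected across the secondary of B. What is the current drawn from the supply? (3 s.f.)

I_supply ≈ 2.82 A

Secondary of A: V = 120.00 × 1715/438 = 469.86 V.
Secondary of B: V = 469.86 × 1928/1694 = 534.77 V.
I_load = 534.77/845 = 0.63286 A, so P_out = 534.77 × 0.63286 = 338.43 W.
All ideal ⇒ P_in = P_out, so I_supply = 338.43/120 = 2.82 A.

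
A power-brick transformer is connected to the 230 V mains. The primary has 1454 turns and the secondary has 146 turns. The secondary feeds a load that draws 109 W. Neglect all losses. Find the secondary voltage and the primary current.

V_s = V_p × N_s/N_p = 230 × 146/1454 = 23.095 V.
I_s = P/V_s = 109/23.095 = 4.7197 A.
I_p = I_s × N_s/N_p = 4.7197 × 146/1454 = 0.474 A.

V_s ≈ 23.1 V, I_p ≈ 0.474 A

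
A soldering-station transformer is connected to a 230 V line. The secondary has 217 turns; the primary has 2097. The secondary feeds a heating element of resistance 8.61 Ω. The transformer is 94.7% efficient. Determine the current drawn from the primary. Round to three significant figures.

I_p ≈ 0.302 A

V_s = 230 × 217/2097 = 23.801 V.
I_s = V_s/R = 23.801/8.61 = 2.7643 A.
P_out = V_s I_s = 23.801 × 2.7643 = 65.792 W.
P_in = P_out/η = 65.792/0.947 = 69.474 W.
I_p = P_in/V_p = 69.474/230 = 0.302 A.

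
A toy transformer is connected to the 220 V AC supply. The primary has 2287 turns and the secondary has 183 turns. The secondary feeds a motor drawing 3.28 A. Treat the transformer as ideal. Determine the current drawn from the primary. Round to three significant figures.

I_p ≈ 0.262 A

For an ideal transformer I_p N_p = I_s N_s, so I_p = 3.28 × 183/2287 = 0.262 A.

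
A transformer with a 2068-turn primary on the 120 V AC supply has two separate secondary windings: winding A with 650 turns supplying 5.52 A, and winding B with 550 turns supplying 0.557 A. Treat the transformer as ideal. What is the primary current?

V_A = 120 × 650/2068 = 37.718 V; V_B = 120 × 550/2068 = 31.915 V.
P_out = V_A I_A + V_B I_B = 37.718×5.52 + 31.915×0.557 = 208.20 + 17.777 = 225.98 W.
Ideal ⇒ P_in = P_out, so I_p = P_out/V_p = 225.98/120 = 1.88 A.

I_p ≈ 1.88 A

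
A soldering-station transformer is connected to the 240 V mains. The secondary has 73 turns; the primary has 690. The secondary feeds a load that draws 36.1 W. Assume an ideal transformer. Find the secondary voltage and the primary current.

V_s = V_p × N_s/N_p = 240 × 73/690 = 25.391 V.
I_s = P/V_s = 36.1/25.391 = 1.4217 A.
I_p = I_s × N_s/N_p = 1.4217 × 73/690 = 0.150 A.

V_s ≈ 25.4 V, I_p ≈ 0.150 A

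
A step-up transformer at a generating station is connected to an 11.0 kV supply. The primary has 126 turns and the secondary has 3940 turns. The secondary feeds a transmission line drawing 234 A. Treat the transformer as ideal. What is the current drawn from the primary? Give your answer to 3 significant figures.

For an ideal transformer I_p N_p = I_s N_s, so I_p = 234 × 3940/126 = 7320 A.

I_p ≈ 7320 A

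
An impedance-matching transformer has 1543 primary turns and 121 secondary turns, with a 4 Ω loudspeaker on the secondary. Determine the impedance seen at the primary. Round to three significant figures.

Z_p ≈ 650 Ω

Z_p = (N_p/N_s)² × Z_s = (1543/121)² × 4 = 650 Ω.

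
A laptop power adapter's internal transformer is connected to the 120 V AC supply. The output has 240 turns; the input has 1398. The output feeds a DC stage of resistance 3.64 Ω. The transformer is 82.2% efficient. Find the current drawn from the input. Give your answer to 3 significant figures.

I_in ≈ 1.18 A

V_out = 120 × 240/1398 = 20.601 V.
I_out = V_out/R = 20.601/3.64 = 5.6596 A.
P_out = V_out I_out = 20.601 × 5.6596 = 116.59 W.
P_in = P_out/η = 116.59/0.822 = 141.84 W.
I_in = P_in/V_in = 141.84/120 = 1.18 A.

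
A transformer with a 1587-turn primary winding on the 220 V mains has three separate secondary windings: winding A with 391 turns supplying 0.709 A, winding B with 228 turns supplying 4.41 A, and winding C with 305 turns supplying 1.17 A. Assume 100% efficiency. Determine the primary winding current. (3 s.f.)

V_A = 220 × 391/1587 = 54.203 V; V_B = 220 × 228/1587 = 31.607 V; V_C = 220 × 305/1587 = 42.281 V.
P_out = V_A I_A + V_B I_B + V_C I_C = 54.203×0.709 + 31.607×4.41 + 42.281×1.17 = 38.430 + 139.39 + 49.469 = 227.28 W.
Ideal ⇒ P_in = P_out, so I_p = P_out/V_p = 227.28/220 = 1.03 A.

I_p ≈ 1.03 A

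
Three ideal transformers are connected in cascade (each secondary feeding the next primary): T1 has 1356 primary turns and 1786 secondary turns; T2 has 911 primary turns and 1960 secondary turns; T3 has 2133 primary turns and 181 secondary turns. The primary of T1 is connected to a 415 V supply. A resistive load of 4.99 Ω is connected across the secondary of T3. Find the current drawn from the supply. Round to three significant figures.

Secondary of T1: V = 415.00 × 1786/1356 = 546.60 V.
Secondary of T2: V = 546.60 × 1960/911 = 1176.0 V.
Secondary of T3: V = 1176.0 × 181/2133 = 99.792 V.
I_load = 99.792/4.99 = 19.998 A, so P_out = 99.792 × 19.998 = 1995.7 W.
All ideal ⇒ P_in = P_out, so I_supply = 1995.7/415 = 4.81 A.

I_supply ≈ 4.81 A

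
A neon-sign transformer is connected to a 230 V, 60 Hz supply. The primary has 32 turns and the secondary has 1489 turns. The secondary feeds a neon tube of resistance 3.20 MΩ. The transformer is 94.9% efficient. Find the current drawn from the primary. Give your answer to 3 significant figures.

V_s = 230 × 1489/32 = 10702 V.
I_s = V_s/R = 10702/(3.20×10^6) = 0.0033444 A.
P_out = V_s I_s = 10702 × 0.0033444 = 35.793 W.
P_in = P_out/η = 35.793/0.949 = 37.716 W.
I_p = P_in/V_p = 37.716/230 = 0.164 A.

I_p ≈ 0.164 A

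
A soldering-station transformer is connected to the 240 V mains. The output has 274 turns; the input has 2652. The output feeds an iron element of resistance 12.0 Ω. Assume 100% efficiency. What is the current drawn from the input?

V_out = V_in × N_out/N_in = 240 × 274/2652 = 24.796 V.
I_out = V_out/R = 24.796/12.0 = 2.0664 A.
For an ideal transformer I_in N_in = I_out N_out, so I_in = 2.0664 × 274/2652 = 0.213 A.

I_in ≈ 0.213 A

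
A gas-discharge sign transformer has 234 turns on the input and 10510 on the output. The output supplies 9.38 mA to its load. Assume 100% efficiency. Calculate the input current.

For an ideal transformer I_in/I_out = N_out/N_in, so I_in = 0.00938 × 10510/234 = 0.421 A.

I_in ≈ 0.421 A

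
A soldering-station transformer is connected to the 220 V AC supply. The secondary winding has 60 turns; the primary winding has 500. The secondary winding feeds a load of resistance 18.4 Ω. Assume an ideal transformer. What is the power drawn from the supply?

P ≈ 37.9 W

V_s = V_p × N_s/N_p = 220 × 60/500 = 26.400 V.
I_s = V_s/R = 26.400/18.4 = 1.4348 A.
I_p = I_s × N_s/N_p = 1.4348 × 60/500 = 0.17217 A.
P = V_p I_p = 220 × 0.17217 = 37.9 W.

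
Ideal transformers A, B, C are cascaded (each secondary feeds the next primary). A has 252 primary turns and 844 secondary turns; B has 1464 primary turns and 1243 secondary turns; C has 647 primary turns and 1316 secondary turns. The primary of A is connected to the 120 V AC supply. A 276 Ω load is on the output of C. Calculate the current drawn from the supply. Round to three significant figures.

I_supply ≈ 14.5 A

Secondary of A: V = 120.00 × 844/252 = 401.90 V.
Secondary of B: V = 401.90 × 1243/1464 = 341.23 V.
Secondary of C: V = 341.23 × 1316/647 = 694.07 V.
I_load = 694.07/276 = 2.5148 A, so P_out = 694.07 × 2.5148 = 1745.4 W.
All ideal ⇒ P_in = P_out, so I_supply = 1745.4/120 = 14.5 A.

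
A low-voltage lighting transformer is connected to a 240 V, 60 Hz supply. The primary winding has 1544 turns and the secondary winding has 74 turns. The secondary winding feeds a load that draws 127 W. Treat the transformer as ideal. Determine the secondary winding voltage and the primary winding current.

V_s ≈ 11.5 V, I_p ≈ 0.529 A

V_s = V_p × N_s/N_p = 240 × 74/1544 = 11.503 V.
I_s = P/V_s = 127/11.503 = 11.041 A.
I_p = I_s × N_s/N_p = 11.041 × 74/1544 = 0.529 A.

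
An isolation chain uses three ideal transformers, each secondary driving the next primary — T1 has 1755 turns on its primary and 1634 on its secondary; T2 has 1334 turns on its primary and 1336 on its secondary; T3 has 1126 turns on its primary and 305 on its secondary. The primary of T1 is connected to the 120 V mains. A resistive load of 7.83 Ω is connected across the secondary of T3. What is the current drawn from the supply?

I_supply ≈ 0.978 A

Secondary of T1: V = 120.00 × 1634/1755 = 111.73 V.
Secondary of T2: V = 111.73 × 1336/1334 = 111.89 V.
Secondary of T3: V = 111.89 × 305/1126 = 30.309 V.
I_load = 30.309/7.83 = 3.8709 A, so P_out = 30.309 × 3.8709 = 117.32 W.
All ideal ⇒ P_in = P_out, so I_supply = 117.32/120 = 0.978 A.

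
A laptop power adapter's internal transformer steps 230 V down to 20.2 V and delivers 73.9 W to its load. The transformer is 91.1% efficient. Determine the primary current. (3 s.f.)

P_in = P_out/η = 73.9/0.911 = 81.120 W.
I_p = P_in/V_p = 81.120/230 = 0.353 A.

I_p ≈ 0.353 A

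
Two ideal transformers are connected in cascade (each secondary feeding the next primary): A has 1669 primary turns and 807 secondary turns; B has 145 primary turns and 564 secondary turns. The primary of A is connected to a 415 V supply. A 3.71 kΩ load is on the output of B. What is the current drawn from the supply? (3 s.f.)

I_supply ≈ 0.396 A

After A: V = 415.00 × 807/1669 = 200.66 V.
After B: V = 200.66 × 564/145 = 780.51 V.
I_load = 780.51/3710 = 0.21038 A, so P_out = 780.51 × 0.21038 = 164.20 W.
All ideal ⇒ P_in = P_out, so I_supply = 164.20/415 = 0.396 A.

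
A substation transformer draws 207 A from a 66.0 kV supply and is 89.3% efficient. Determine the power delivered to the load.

P_in = V_p I_p = 66000 × 207 = 1.3662×10^7 W.
P_out = η P_in = 0.893 × 1.3662×10^7 = 1.22×10^7 W.

P_out ≈ 1.22×10^7 W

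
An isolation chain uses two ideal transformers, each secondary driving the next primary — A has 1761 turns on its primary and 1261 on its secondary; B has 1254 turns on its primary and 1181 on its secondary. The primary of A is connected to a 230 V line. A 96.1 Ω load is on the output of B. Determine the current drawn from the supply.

Secondary of A: V = 230.00 × 1261/1761 = 164.70 V.
Secondary of B: V = 164.70 × 1181/1254 = 155.11 V.
I_load = 155.11/96.1 = 1.6140 A, so P_out = 155.11 × 1.6140 = 250.35 W.
All ideal ⇒ P_in = P_out, so I_supply = 250.35/230 = 1.09 A.

I_supply ≈ 1.09 A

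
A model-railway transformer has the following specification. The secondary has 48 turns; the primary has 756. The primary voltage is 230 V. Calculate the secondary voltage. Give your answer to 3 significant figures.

V_s ≈ 14.6 V

V_s/V_p = N_s/N_p, so V_s = 230 × 48/756 = 14.6 V.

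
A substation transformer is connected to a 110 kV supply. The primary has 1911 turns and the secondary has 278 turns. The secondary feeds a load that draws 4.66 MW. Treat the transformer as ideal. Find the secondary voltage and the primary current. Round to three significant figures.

V_s = V_p × N_s/N_p = 110000 × 278/1911 = 16002 V.
I_s = P/V_s = 4.66×10^6/16002 = 291.21 A.
I_p = I_s × N_s/N_p = 291.21 × 278/1911 = 42.4 A.

V_s ≈ 16000 V, I_p ≈ 42.4 A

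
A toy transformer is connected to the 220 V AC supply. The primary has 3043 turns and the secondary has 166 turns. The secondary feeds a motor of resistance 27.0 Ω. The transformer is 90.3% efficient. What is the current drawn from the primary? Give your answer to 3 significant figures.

V_s = 220 × 166/3043 = 12.001 V.
I_s = V_s/R = 12.001/27.0 = 0.44449 A.
P_out = V_s I_s = 12.001 × 0.44449 = 5.3345 W.
P_in = P_out/η = 5.3345/0.903 = 5.9075 W.
I_p = P_in/V_p = 5.9075/220 = 0.0269 A.

I_p ≈ 0.0269 A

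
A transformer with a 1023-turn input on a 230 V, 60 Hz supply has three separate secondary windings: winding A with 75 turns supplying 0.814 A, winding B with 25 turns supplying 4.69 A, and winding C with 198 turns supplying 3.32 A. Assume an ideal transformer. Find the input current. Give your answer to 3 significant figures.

V_A = 230 × 75/1023 = 16.862 V; V_B = 230 × 25/1023 = 5.6207 V; V_C = 230 × 198/1023 = 44.516 V.
P_out = V_A I_A + V_B I_B + V_C I_C = 16.862×0.814 + 5.6207×4.69 + 44.516×3.32 = 13.726 + 26.361 + 147.79 = 187.88 W.
Ideal ⇒ P_in = P_out, so I_in = P_out/V_in = 187.88/230 = 0.817 A.

I_in ≈ 0.817 A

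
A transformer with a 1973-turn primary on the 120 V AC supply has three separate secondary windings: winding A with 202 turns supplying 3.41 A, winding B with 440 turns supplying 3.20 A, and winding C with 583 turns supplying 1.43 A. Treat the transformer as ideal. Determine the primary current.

I_p ≈ 1.49 A

V_A = 120 × 202/1973 = 12.286 V; V_B = 120 × 440/1973 = 26.761 V; V_C = 120 × 583/1973 = 35.459 V.
P_out = V_A I_A + V_B I_B + V_C I_C = 12.286×3.41 + 26.761×3.20 + 35.459×1.43 = 41.895 + 85.636 + 50.706 = 178.24 W.
Ideal ⇒ P_in = P_out, so I_p = P_out/V_p = 178.24/120 = 1.49 A.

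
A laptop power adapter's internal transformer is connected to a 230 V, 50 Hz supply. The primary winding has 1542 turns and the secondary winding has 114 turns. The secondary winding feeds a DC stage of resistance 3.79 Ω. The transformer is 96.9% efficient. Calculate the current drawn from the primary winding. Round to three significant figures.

I_p ≈ 0.342 A

V_s = 230 × 114/1542 = 17.004 V.
I_s = V_s/R = 17.004/3.79 = 4.4865 A.
P_out = V_s I_s = 17.004 × 4.4865 = 76.288 W.
P_in = P_out/η = 76.288/0.969 = 78.729 W.
I_p = P_in/V_p = 78.729/230 = 0.342 A.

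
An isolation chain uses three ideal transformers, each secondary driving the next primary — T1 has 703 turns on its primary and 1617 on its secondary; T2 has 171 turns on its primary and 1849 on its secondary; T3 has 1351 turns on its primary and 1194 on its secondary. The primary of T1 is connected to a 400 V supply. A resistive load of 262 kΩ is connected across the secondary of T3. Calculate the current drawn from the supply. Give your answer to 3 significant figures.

After T1: V = 400.00 × 1617/703 = 920.06 V.
After T2: V = 920.06 × 1849/171 = 9948.5 V.
After T3: V = 9948.5 × 1194/1351 = 8792.3 V.
I_load = 8792.3/262000 = 0.033559 A, so P_out = 8792.3 × 0.033559 = 295.06 W.
All ideal ⇒ P_in = P_out, so I_supply = 295.06/400 = 0.738 A.

I_supply ≈ 0.738 A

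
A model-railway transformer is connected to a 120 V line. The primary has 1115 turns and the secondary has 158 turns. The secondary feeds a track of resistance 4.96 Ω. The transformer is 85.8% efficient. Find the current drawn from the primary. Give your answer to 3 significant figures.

V_s = 120 × 158/1115 = 17.004 V.
I_s = V_s/R = 17.004/4.96 = 3.4283 A.
P_out = V_s I_s = 17.004 × 3.4283 = 58.297 W.
P_in = P_out/η = 58.297/0.858 = 67.945 W.
I_p = P_in/V_p = 67.945/120 = 0.566 A.

I_p ≈ 0.566 A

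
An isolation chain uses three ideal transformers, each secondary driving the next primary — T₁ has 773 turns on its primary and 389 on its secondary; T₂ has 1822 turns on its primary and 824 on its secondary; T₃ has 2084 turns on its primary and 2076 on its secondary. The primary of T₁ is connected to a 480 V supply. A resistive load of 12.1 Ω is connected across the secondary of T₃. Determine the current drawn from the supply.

I_supply ≈ 2.04 A

After T₁: V = 480.00 × 389/773 = 241.55 V.
After T₂: V = 241.55 × 824/1822 = 109.24 V.
After T₃: V = 109.24 × 2076/2084 = 108.82 V.
I_load = 108.82/12.1 = 8.9936 A, so P_out = 108.82 × 8.9936 = 978.71 W.
All ideal ⇒ P_in = P_out, so I_supply = 978.71/480 = 2.04 A.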